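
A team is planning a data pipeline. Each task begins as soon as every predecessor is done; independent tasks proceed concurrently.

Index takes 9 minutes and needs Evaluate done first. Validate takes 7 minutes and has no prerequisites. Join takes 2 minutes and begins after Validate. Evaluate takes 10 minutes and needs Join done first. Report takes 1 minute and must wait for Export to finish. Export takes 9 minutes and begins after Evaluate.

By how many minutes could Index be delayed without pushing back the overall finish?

1

Validate→Join→Evaluate→Export→Report = 7+2+10+9+1 = 29 sets the makespan at 29 minutes.
Index finishes as early as 28 and must finish by 29.
Float = 29 − 28 = 1.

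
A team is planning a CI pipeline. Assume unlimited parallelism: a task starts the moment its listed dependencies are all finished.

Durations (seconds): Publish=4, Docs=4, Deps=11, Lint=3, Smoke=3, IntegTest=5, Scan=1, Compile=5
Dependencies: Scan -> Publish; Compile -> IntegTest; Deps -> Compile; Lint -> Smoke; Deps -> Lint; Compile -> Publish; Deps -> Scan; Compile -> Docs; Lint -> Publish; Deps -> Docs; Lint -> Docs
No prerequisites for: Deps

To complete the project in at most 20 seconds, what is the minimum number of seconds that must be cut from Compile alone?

1

Current finish: 21 seconds; target: 20.
Compile is on every critical path, so each second cut from Compile cuts the finish by one (this holds down to a finish of 18).
Need 21 − 20 = 1 second off Compile → Compile becomes 4 seconds, finish becomes 20.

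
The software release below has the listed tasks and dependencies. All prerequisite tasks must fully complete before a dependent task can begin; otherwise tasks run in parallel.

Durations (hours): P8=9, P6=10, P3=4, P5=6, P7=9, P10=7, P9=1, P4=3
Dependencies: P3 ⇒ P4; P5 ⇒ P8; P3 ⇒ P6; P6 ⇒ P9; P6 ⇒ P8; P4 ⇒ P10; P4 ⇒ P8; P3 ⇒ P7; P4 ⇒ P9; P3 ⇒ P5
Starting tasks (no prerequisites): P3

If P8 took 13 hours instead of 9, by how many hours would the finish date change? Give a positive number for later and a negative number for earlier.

Actual critical path: P3→P6→P8 = 4+10+9 = 23 ⇒ 23 hours.
P8 lies on that path, so at 13 hours the path becomes 27 hours.
The critical path is still P3→P6→P8; finish is now 27 hours.
Change in finish: 27 − 23 = +4 hours.

4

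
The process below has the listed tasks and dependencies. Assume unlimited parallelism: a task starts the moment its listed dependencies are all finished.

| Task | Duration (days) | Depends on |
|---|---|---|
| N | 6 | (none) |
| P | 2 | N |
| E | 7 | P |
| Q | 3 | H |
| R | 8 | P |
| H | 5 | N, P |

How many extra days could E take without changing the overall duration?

The longest chain is N→P→H→Q = 6+2+5+3 = 16; overall finish 16 days.
Longest path through E: 15 days (earliest finish 15, latest finish 16).
Float = 16 − 15 = 1.

1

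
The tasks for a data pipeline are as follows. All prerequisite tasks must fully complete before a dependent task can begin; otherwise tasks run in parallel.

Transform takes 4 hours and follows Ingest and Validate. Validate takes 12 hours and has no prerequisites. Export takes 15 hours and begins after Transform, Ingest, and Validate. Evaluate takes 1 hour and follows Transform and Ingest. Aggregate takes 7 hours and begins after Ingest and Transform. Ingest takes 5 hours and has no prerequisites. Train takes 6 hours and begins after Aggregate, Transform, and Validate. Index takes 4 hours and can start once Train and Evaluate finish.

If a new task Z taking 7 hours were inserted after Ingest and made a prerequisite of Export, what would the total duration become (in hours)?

33

Originally the project takes 33 hours.
With Z inserted, Export now waits for max(Transform, Ingest, Validate, Z).
New critical path: Validate→Transform→Aggregate→Train→Index = 12+4+7+6+4 = 33 ⇒ 33 hours.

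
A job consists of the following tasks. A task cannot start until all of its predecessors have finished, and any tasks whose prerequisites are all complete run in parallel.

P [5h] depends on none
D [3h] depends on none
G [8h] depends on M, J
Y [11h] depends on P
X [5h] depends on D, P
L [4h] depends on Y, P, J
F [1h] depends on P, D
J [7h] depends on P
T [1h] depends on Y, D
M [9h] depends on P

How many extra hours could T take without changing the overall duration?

5

P→M→G = 5+9+8 = 22 sets the makespan at 22 hours.
The longest chain containing T totals 17 hours.
Slack of T = 21 − 16 = 5 hours.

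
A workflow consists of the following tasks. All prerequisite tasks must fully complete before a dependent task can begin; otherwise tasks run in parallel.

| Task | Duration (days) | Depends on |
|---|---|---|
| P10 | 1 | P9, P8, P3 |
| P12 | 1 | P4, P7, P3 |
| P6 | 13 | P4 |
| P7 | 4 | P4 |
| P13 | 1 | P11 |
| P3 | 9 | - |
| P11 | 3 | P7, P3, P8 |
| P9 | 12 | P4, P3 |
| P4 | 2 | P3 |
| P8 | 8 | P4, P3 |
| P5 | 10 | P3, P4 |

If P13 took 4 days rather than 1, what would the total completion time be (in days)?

As given, the longest chain is P3→P4→P6 = 9+2+13 = 24, so the finish is 24 days.
P13 has 1 day of float (longest path through it is 23).
New critical path: P3→P4→P8→P11→P13 = 9+2+8+3+4 = 26 ⇒ 26 days.

26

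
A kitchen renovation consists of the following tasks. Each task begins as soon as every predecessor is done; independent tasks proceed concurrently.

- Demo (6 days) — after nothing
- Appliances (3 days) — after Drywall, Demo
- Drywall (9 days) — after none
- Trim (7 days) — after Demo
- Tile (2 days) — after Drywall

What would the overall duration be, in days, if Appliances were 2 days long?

13

Actual critical path: Demo→Trim = 6+7 = 13 ⇒ 13 days.
The longest path through Appliances is only 12 days, so Appliances has float 1.
That remains the longest chain; total 13 days.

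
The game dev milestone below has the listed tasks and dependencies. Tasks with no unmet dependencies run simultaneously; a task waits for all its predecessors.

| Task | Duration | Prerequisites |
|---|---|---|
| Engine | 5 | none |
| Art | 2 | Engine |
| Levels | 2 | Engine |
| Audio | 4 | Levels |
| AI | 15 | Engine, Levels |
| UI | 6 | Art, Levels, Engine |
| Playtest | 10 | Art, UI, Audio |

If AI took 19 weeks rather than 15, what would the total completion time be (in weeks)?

As given, the longest chain is Engine→Art→UI→Playtest = 5+2+6+10 = 23, so the finish is 23 weeks.
The longest path through AI is only 22 weeks, so AI has float 1.
The binding chain switches to Engine→Levels→AI = 5+2+19 = 26; finish 26 weeks.

26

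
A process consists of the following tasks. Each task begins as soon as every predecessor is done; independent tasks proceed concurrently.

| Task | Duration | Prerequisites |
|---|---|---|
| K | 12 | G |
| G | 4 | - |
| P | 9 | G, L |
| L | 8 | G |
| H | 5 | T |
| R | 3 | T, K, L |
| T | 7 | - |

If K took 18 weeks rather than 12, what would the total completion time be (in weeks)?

Actual critical path: G→L→P = 4+8+9 = 21 ⇒ 21 weeks.
The longest path through K is only 19 weeks, so K has float 2.
The binding chain switches to G→K→R = 4+18+3 = 25; finish 25 weeks.

25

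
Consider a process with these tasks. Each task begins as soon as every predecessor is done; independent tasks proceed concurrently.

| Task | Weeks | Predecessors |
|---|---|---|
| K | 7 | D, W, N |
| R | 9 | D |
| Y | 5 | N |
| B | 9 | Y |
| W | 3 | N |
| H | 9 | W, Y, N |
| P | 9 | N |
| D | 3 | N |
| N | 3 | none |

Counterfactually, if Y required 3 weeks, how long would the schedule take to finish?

As given, the longest chain is N→Y→B = 3+5+9 = 17, so the finish is 17 weeks.
Y lies on that path, so at 3 weeks the path becomes 15 weeks.
Now N→W→H = 3+3+9 = 15 is longest, so the finish becomes 15 weeks.

15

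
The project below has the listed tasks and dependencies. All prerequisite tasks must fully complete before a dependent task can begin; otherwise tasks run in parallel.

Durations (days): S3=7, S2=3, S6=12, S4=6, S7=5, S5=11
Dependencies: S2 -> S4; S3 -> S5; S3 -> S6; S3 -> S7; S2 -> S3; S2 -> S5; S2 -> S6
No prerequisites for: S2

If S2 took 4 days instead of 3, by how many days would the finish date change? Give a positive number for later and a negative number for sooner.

As given, the longest chain is S2→S3→S6 = 3+7+12 = 22, so the finish is 22 days.
Since S2 is critical, the +1 change carries straight to that chain (now 23 days).
That remains the longest chain; total 23 days.
Change in finish: 23 − 22 = +1 days.

1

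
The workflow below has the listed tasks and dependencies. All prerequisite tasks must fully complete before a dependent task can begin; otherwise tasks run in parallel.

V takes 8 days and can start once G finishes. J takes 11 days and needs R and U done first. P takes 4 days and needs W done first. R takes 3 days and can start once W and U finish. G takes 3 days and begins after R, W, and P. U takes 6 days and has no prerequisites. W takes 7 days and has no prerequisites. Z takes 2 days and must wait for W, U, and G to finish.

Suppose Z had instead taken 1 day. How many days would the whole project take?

22

Actual critical path: W→P→G→V = 7+4+3+8 = 22 ⇒ 22 days.
The longest path through Z is only 16 days, so Z has float 6.
No other chain overtakes it, so the finish is 22 days.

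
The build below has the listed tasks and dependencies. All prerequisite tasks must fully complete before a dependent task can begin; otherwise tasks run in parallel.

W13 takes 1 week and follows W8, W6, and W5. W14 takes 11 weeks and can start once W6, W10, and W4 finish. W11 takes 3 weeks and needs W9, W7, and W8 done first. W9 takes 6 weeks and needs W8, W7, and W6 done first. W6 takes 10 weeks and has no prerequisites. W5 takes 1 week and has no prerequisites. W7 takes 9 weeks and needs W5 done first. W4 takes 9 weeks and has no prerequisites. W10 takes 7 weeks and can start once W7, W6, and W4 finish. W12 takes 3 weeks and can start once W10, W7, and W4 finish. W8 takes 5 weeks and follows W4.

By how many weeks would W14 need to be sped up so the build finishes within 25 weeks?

Current finish: 28 weeks; target: 25.
W14 is on every critical path, so each week cut from W14 cuts the finish by one (this holds down to a finish of 23).
Need 28 − 25 = 3 weeks off W14 → W14 becomes 8 weeks, finish becomes 25.

3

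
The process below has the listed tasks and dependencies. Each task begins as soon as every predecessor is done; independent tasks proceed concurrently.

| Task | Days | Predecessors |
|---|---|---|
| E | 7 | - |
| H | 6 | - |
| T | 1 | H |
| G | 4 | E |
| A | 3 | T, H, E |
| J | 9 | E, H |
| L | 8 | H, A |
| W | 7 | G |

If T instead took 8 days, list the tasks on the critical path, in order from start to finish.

Critical path before the change: H→T→A→L = 6+1+3+8 = 18 giving 18 days.
T lies on that path, so at 8 days the path becomes 25 days.
The critical path is still H→T→A→L; finish is now 25 days.

H, T, A, L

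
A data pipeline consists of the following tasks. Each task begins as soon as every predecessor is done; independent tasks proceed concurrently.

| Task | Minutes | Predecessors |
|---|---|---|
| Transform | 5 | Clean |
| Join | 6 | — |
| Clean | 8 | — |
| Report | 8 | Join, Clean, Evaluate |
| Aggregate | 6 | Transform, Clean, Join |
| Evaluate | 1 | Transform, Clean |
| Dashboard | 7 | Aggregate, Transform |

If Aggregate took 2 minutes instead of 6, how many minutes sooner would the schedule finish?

4

Actual critical path: Clean→Transform→Aggregate→Dashboard = 8+5+6+7 = 26 ⇒ 26 minutes.
Aggregate is on the critical path; changing it to 2 makes that path 22 minutes.
The critical path is still Clean→Transform→Aggregate→Dashboard; finish is now 22 minutes.
Change in finish: 22 − 26 = -4 minutes.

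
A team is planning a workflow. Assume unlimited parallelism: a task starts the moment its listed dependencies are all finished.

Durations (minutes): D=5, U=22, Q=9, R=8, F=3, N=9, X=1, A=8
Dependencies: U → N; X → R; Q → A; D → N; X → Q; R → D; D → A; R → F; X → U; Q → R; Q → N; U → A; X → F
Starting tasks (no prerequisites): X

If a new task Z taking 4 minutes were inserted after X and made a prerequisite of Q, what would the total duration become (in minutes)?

36

Originally the plan takes 32 minutes.
With Z inserted, Q now waits for max(X, Z).
New critical path: X→Z→Q→R→D→N = 1+4+9+8+5+9 = 36 ⇒ 36 minutes.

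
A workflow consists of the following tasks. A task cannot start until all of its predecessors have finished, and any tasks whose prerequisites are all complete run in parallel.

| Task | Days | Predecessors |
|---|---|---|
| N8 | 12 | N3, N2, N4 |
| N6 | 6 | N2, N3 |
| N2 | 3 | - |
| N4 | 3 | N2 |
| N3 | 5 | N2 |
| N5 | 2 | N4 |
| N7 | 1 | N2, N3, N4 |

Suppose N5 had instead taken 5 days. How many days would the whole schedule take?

As given, the longest chain is N2→N3→N8 = 3+5+12 = 20, so the finish is 20 days.
The longest path through N5 is only 8 days, so N5 has float 12.
No other chain overtakes it, so the finish is 20 days.

20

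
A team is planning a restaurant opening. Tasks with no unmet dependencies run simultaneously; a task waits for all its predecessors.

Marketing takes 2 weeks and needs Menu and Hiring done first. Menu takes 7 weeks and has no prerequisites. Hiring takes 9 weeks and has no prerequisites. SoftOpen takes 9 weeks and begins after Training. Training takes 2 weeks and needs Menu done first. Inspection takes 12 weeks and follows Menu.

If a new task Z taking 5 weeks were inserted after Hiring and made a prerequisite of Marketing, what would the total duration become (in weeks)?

19

Originally the schedule takes 19 weeks.
With Z inserted, Marketing now waits for max(Menu, Hiring, Z).
New critical path: Menu→Inspection = 7+12 = 19 ⇒ 19 weeks.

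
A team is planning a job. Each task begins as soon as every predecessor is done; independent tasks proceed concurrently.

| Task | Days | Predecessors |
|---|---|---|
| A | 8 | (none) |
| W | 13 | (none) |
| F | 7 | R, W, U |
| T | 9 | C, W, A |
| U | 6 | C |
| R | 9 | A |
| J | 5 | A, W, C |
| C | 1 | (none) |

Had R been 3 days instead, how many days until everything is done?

22

Baseline: A→R→F = 8+9+7 = 24 → 24 days.
R lies on that path, so at 3 days the path becomes 18 days.
New critical path: W→T = 13+9 = 22 ⇒ 22 days.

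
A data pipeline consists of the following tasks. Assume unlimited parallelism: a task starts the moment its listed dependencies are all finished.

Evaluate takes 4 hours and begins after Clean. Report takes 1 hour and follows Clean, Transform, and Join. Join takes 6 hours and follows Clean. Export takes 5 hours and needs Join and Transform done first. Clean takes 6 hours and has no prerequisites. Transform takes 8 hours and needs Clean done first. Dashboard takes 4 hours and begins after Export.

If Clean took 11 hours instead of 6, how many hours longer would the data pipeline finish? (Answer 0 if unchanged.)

5

As given, the longest chain is Clean→Transform→Export→Dashboard = 6+8+5+4 = 23, so the finish is 23 hours.
Clean is on the critical path; changing it to 11 makes that path 28 hours.
The critical path is still Clean→Transform→Export→Dashboard; finish is now 28 hours.
Change in finish: 28 − 23 = +5 hours.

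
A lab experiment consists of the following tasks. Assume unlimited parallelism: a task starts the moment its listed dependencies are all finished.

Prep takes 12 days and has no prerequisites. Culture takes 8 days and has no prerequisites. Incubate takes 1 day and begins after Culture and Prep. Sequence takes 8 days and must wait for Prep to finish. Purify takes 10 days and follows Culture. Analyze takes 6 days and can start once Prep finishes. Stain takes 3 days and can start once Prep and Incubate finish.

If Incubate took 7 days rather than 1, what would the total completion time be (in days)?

22

Actual critical path: Prep→Sequence = 12+8 = 20 ⇒ 20 days.
Incubate is off the critical path — its longest chain is 16 days, giving 4 of slack.
New critical path: Prep→Incubate→Stain = 12+7+3 = 22 ⇒ 22 days.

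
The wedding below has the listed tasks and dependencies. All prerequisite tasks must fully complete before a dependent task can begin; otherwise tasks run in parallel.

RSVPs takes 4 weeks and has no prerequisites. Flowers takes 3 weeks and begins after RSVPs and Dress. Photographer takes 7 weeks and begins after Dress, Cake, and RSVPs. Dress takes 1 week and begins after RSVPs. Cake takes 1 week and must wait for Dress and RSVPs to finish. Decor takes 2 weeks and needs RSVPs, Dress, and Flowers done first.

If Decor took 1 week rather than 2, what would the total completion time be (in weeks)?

13

Baseline: RSVPs→Dress→Cake→Photographer = 4+1+1+7 = 13 → 13 weeks.
Decor has 3 weeks of float (longest path through it is 10).
No other chain overtakes it, so the finish is 13 weeks.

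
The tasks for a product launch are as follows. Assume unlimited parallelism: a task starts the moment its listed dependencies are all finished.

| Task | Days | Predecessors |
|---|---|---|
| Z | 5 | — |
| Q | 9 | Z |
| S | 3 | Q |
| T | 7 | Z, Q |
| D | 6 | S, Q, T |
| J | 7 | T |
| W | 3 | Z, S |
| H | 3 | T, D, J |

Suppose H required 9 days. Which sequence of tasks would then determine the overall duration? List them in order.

The binding path is Z→Q→T→J→H = 5+9+7+7+3 = 31; finish at 31 days.
H lies on that path, so at 9 days the path becomes 37 days.
The critical path is still Z→Q→T→J→H; finish is now 37 days.

Z, Q, T, J, H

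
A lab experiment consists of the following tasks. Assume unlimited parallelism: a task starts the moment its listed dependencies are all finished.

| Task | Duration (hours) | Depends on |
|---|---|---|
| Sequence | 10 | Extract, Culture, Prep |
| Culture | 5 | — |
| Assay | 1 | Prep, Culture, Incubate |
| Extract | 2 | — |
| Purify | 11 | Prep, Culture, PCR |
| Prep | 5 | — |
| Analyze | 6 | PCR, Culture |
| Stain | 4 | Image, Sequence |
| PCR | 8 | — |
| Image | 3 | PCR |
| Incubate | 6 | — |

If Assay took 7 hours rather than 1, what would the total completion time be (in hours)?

Baseline: Prep→Sequence→Stain = 5+10+4 = 19 → 19 hours.
Assay has 12 hours of float (longest path through it is 7).
That remains the longest chain; total 19 hours.

19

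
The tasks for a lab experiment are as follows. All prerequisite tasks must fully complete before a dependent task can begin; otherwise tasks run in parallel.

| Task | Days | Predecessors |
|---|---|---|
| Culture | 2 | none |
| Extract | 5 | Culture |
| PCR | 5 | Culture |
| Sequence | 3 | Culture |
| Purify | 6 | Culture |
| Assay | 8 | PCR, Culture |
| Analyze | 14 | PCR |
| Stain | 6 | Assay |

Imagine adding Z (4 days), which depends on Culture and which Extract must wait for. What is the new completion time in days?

21

Originally the plan takes 21 days.
With Z inserted, Extract now waits for max(Culture, Z).
New critical path: Culture→PCR→Assay→Stain = 2+5+8+6 = 21 ⇒ 21 days.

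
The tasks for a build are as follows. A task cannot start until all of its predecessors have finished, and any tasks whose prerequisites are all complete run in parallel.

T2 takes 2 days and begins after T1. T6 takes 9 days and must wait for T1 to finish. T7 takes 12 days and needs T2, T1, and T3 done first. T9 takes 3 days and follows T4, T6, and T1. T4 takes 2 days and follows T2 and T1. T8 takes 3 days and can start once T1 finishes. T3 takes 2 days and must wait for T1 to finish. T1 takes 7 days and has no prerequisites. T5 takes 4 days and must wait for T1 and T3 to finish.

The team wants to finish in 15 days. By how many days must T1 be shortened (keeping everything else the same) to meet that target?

6

Current finish: 21 days; target: 15.
T1 is on every critical path, so each day cut from T1 cuts the finish by one (this holds down to a finish of 15).
Need 21 − 15 = 6 days off T1 → T1 becomes 1 day, finish becomes 15.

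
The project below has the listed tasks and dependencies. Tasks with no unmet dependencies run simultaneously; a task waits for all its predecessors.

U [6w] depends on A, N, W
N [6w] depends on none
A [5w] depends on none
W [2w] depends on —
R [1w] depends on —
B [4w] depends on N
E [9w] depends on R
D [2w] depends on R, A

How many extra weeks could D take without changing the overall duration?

N→U = 6+6 = 12 sets the makespan at 12 weeks.
Longest path through D: 7 weeks (earliest finish 7, latest finish 12).
Slack of D = 10 − 5 = 5 weeks.

5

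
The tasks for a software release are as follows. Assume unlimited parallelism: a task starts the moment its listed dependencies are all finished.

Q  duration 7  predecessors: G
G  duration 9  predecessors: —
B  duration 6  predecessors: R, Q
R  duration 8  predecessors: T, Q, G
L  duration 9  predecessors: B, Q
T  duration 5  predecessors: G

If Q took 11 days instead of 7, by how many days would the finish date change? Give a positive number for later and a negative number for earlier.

4

Baseline: G→Q→R→B→L = 9+7+8+6+9 = 39 → 39 days.
Since Q is critical, the +4 change carries straight to that chain (now 43 days).
No other chain overtakes it, so the finish is 43 days.
Change in finish: 43 − 39 = +4 days.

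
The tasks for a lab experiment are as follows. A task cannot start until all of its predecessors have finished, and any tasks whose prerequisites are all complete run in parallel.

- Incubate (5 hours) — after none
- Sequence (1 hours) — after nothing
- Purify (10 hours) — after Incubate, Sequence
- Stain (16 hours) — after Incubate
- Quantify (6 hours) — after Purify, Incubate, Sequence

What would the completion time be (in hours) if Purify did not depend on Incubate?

Original critical path: Incubate→Purify→Quantify = 5+10+6 = 21 ⇒ 21 hours.
Without Incubate→Purify, Purify's earliest start moves from 5 to 1.
After: Incubate→Stain = 5+16 = 21 → 21 hours.

21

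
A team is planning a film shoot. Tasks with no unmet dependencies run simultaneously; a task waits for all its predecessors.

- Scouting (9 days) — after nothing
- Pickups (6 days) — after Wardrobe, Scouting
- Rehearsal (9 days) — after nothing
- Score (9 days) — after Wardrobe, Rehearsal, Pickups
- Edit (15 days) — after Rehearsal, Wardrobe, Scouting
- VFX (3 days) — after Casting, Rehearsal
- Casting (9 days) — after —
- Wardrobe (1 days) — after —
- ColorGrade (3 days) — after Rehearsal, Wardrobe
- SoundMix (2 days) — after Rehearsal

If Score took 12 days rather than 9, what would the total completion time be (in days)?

27

The binding path is Scouting→Pickups→Score = 9+6+9 = 24; finish at 24 days.
Score is on the critical path; changing it to 12 makes that path 27 days.
No other chain overtakes it, so the finish is 27 days.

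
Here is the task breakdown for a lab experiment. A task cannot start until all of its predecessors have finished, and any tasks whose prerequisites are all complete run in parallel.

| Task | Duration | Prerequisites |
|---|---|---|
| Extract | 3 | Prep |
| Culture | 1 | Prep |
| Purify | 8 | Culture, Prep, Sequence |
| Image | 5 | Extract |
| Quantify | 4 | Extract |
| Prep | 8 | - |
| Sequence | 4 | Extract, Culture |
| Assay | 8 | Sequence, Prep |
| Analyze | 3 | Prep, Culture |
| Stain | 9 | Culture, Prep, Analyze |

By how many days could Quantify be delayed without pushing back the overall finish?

8

The longest chain is Prep→Extract→Sequence→Purify = 8+3+4+8 = 23; overall finish 23 days.
Longest path through Quantify: 15 days (earliest finish 15, latest finish 23).
Float = 23 − 15 = 8.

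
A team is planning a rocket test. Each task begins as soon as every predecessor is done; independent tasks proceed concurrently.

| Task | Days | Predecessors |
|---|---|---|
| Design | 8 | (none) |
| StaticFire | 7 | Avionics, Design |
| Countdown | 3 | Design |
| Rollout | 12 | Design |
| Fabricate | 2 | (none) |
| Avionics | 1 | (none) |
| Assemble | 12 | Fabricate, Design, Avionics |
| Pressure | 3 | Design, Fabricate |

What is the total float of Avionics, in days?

Critical path: Design→Assemble = 8+12 = 20, so the finish is 20 days.
The longest chain containing Avionics totals 13 days.
Float = 20 − 13 = 7.

7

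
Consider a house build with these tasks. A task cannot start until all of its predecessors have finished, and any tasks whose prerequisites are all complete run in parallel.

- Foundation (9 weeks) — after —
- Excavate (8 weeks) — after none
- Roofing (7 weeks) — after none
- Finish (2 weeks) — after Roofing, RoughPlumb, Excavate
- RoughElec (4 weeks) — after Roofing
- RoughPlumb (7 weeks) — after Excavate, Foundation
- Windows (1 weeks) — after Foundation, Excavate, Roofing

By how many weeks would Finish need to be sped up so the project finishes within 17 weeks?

1

Current finish: 18 weeks; target: 17.
Finish is on every critical path, so each week cut from Finish cuts the finish by one (this holds down to a finish of 17).
Need 18 − 17 = 1 week off Finish → Finish becomes 1 week, finish becomes 17.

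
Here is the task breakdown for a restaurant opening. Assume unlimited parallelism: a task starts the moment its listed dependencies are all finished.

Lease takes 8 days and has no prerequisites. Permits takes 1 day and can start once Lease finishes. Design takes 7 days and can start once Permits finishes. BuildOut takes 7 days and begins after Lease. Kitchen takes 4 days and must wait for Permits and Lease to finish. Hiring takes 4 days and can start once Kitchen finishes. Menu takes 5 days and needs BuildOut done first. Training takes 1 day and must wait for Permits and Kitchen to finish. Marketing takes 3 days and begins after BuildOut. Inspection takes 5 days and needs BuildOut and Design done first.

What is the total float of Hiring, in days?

The longest chain is Lease→Permits→Design→Inspection = 8+1+7+5 = 21; overall finish 21 days.
Hiring finishes as early as 17 and must finish by 21.
So Hiring can slip 21 − 17 = 4 days.

4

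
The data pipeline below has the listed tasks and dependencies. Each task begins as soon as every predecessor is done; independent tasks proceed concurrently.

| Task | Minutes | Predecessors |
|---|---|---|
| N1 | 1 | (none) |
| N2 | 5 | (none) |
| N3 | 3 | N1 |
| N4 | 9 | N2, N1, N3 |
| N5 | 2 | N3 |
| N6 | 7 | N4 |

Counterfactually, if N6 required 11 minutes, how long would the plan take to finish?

25

Baseline: N2→N4→N6 = 5+9+7 = 21 → 21 minutes.
N6 lies on that path, so at 11 minutes the path becomes 25 minutes.
That remains the longest chain; total 25 minutes.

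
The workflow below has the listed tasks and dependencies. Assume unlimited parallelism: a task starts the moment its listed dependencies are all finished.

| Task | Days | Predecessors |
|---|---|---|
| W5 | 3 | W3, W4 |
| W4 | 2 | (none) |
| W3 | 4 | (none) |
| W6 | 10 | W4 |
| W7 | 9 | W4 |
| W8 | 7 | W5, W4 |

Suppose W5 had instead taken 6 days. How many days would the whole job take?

17

The binding path is W3→W5→W8 = 4+3+7 = 14; finish at 14 days.
W5 lies on that path, so at 6 days the path becomes 17 days.
No other chain overtakes it, so the finish is 17 days.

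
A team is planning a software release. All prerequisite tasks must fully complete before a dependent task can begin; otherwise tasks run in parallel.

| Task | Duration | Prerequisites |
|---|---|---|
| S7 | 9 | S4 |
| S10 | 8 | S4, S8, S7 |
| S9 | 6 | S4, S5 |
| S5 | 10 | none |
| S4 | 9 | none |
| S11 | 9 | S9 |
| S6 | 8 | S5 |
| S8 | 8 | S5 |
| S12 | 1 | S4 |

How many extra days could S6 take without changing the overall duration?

8

Critical path: S4→S7→S10 = 9+9+8 = 26, so the finish is 26 days.
The longest chain containing S6 totals 18 days.
So S6 can slip 26 − 18 = 8 days.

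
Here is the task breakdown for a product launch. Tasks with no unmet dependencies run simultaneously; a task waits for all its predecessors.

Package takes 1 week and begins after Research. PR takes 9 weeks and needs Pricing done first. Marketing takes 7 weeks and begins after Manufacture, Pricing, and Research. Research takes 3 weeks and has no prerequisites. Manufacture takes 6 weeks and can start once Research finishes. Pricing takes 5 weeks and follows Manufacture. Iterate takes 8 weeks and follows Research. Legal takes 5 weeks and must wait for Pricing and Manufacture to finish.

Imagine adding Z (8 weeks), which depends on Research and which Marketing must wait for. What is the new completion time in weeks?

23

Originally the product launch takes 23 weeks.
With Z inserted, Marketing now waits for max(Manufacture, Pricing, Research, Z).
New critical path: Research→Manufacture→Pricing→PR = 3+6+5+9 = 23 ⇒ 23 weeks.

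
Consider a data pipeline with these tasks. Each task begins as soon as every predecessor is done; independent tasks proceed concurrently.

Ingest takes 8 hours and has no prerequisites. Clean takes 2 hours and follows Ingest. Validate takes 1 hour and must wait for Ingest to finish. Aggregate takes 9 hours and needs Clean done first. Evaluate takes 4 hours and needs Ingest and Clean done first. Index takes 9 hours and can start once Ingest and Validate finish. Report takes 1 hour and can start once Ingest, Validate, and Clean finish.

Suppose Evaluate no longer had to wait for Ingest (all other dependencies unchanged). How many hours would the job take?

With the dependency in place, Ingest→Clean→Aggregate = 8+2+9 = 19 sets the finish at 19 hours.
Dropping Ingest→Evaluate doesn't change Evaluate's earliest start (10); another predecessor still binds.
After: Ingest→Clean→Aggregate = 8+2+9 = 19 → 19 hours.

19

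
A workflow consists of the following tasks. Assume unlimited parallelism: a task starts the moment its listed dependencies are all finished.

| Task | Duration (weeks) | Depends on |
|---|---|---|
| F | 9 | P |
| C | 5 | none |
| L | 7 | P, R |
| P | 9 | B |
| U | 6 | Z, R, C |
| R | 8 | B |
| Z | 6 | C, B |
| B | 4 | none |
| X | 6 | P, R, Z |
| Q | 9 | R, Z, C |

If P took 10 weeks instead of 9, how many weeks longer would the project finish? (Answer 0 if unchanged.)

1

Critical path before the change: B→P→F = 4+9+9 = 22 giving 22 weeks.
Since P is critical, the +1 change carries straight to that chain (now 23 weeks).
The critical path is still B→P→F; finish is now 23 weeks.
Change in finish: 23 − 22 = +1 weeks.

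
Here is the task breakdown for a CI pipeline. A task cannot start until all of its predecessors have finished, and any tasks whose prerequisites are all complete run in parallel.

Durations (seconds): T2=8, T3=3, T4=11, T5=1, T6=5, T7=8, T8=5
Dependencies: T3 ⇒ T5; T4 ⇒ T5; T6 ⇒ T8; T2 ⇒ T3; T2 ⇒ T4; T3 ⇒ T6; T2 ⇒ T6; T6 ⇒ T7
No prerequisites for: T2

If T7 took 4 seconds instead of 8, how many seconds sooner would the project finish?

3

As given, the longest chain is T2→T3→T6→T7 = 8+3+5+8 = 24, so the finish is 24 seconds.
Since T7 is critical, the -4 change carries straight to that chain (now 20 seconds).
Now T2→T3→T6→T8 = 8+3+5+5 = 21 is longest, so the finish becomes 21 seconds.
Change in finish: 21 − 24 = -3 seconds.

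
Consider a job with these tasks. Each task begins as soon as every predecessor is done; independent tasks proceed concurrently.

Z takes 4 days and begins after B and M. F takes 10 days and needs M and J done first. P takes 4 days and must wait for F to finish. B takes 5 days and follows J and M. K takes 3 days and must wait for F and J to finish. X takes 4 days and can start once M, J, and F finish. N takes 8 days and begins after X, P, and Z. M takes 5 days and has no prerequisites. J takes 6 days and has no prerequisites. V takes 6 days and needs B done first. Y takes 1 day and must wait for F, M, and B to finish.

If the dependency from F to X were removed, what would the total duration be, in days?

28

With the dependency in place, J→F→P→N = 6+10+4+8 = 28 sets the finish at 28 days.
Without F→X, X's earliest start moves from 16 to 6.
After: J→F→P→N = 6+10+4+8 = 28 → 28 days.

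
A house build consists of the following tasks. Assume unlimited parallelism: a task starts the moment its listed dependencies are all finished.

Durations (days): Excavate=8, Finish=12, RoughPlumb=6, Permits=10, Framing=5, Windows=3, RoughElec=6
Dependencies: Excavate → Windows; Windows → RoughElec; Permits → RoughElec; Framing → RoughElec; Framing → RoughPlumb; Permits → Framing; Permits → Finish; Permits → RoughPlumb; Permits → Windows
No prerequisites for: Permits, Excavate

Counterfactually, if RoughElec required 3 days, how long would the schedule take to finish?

22

As given, the longest chain is Permits→Finish = 10+12 = 22, so the finish is 22 days.
RoughElec has 1 day of float (longest path through it is 21).
That remains the longest chain; total 22 days.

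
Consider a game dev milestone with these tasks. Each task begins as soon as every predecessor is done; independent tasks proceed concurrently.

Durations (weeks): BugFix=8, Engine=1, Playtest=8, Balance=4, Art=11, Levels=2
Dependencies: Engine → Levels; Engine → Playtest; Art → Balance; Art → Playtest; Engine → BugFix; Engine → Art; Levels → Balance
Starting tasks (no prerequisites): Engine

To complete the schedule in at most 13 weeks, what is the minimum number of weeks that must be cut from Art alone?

Current finish: 20 weeks; target: 13.
Art is on every critical path, so each week cut from Art cuts the finish by one (this holds down to a finish of 10).
Need 20 − 13 = 7 weeks off Art → Art becomes 4 weeks, finish becomes 13.

7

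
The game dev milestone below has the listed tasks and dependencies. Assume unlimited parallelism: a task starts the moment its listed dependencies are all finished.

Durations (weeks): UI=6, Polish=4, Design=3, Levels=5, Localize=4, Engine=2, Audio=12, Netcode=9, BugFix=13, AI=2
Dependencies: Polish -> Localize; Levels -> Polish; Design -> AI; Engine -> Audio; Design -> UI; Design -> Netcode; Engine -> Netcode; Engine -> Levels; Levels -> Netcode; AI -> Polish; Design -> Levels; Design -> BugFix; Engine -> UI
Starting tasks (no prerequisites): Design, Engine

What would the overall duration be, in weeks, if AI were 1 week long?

As given, the longest chain is Design→Levels→Netcode = 3+5+9 = 17, so the finish is 17 weeks.
AI is off the critical path — its longest chain is 13 weeks, giving 4 of slack.
No other chain overtakes it, so the finish is 17 weeks.

17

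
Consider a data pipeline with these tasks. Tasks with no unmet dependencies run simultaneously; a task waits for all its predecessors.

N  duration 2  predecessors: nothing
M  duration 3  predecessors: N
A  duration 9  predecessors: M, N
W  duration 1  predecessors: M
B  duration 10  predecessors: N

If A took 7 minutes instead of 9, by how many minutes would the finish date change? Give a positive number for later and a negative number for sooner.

-2

Critical path before the change: N→M→A = 2+3+9 = 14 giving 14 minutes.
A is on the critical path; changing it to 7 makes that path 12 minutes.
No other chain overtakes it, so the finish is 12 minutes.
Change in finish: 12 − 14 = -2 minutes.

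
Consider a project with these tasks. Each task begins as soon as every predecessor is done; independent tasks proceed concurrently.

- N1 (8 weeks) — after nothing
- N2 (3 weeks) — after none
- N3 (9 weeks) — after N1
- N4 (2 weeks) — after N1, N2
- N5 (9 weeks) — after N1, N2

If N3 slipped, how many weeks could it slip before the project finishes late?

0

Critical path: N1→N3 = 8+9 = 17, so the finish is 17 weeks.
Longest path through N3: 17 weeks (earliest finish 17, latest finish 17).
Slack of N3 = 8 − 8 = 0 weeks.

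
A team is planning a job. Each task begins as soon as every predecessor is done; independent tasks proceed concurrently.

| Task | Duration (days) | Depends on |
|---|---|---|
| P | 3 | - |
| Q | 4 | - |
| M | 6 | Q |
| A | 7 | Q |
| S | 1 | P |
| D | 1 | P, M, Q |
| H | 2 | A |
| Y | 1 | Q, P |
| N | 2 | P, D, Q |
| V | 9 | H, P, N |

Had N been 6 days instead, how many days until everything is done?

26

Critical path before the change: Q→M→D→N→V = 4+6+1+2+9 = 22 giving 22 days.
Since N is critical, the +4 change carries straight to that chain (now 26 days).
No other chain overtakes it, so the finish is 26 days.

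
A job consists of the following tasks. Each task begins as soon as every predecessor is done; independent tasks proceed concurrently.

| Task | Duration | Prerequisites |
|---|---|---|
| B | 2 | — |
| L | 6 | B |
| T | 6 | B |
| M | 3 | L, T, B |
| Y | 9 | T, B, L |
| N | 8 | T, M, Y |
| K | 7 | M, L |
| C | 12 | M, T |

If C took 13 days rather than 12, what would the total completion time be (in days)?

25

As given, the longest chain is B→L→Y→N = 2+6+9+8 = 25, so the finish is 25 days.
The longest path through C is only 23 days, so C has float 2.
The critical path is still B→L→Y→N; finish is now 25 days.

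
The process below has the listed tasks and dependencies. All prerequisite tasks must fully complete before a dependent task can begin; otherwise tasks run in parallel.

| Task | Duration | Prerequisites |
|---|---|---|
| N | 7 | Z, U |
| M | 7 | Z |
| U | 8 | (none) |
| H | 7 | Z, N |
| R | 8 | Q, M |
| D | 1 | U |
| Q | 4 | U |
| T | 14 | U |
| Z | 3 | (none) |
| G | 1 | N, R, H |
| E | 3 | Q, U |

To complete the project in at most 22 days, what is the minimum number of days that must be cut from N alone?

1

Current finish: 23 days; target: 22.
N is on every critical path, so each day cut from N cuts the finish by one (this holds down to a finish of 22).
Need 23 − 22 = 1 day off N → N becomes 6 days, finish becomes 22.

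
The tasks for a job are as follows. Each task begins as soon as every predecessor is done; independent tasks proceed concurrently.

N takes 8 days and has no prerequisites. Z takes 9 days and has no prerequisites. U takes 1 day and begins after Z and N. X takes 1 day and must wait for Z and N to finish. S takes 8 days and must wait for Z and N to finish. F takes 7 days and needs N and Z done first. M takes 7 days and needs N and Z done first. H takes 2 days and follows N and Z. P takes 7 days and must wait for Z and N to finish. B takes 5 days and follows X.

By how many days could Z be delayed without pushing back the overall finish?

Critical path: Z→S = 9+8 = 17, so the finish is 17 days.
The longest chain containing Z totals 17 days.
Slack of Z = 0 − 0 = 0 days.

0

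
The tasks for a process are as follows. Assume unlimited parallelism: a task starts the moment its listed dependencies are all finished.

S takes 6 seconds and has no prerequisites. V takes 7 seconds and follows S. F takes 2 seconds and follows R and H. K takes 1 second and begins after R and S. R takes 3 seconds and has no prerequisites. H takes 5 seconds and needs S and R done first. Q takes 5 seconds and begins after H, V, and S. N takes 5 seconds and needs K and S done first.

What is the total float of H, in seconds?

The longest chain is S→V→Q = 6+7+5 = 18; overall finish 18 seconds.
The longest chain containing H totals 16 seconds.
So H can slip 13 − 11 = 2 seconds.

2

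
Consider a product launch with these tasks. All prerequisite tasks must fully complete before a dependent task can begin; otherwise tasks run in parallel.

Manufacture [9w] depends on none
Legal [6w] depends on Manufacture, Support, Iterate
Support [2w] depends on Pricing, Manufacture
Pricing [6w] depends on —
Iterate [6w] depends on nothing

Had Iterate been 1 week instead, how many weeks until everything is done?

As given, the longest chain is Manufacture→Support→Legal = 9+2+6 = 17, so the finish is 17 weeks.
Iterate is off the critical path — its longest chain is 12 weeks, giving 5 of slack.
That remains the longest chain; total 17 weeks.

17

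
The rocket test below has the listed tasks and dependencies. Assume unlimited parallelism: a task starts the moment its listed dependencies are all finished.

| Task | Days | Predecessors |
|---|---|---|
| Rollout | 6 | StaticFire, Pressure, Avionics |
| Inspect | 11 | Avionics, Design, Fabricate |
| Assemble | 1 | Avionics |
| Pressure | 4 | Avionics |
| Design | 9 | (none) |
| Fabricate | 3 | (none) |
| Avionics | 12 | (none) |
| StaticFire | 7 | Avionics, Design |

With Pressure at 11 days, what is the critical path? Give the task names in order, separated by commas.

Actual critical path: Avionics→StaticFire→Rollout = 12+7+6 = 25 ⇒ 25 days.
Pressure is off the critical path — its longest chain is 22 days, giving 3 of slack.
Now Avionics→Pressure→Rollout = 12+11+6 = 29 is longest, so the finish becomes 29 days.

Avionics, Pressure, Rollout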